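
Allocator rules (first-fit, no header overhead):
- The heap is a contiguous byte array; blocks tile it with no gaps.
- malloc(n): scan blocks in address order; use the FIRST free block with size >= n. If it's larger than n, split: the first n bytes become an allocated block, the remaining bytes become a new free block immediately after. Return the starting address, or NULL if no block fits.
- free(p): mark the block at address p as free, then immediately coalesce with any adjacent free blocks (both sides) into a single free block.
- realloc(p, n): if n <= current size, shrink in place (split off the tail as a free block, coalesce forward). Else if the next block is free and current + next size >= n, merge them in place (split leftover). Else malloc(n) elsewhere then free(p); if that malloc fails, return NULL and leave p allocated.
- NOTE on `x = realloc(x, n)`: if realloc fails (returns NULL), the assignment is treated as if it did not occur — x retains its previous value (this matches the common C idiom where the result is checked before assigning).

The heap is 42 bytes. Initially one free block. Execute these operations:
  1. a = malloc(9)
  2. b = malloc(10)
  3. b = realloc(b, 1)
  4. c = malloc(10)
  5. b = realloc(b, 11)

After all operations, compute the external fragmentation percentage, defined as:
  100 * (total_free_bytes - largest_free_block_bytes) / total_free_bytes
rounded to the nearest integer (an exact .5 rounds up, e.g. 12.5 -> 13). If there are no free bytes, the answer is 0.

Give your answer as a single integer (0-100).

Op 1: a = malloc(9) -> a = 0; heap: [0-8 ALLOC][9-41 FREE]
Op 2: b = malloc(10) -> b = 9; heap: [0-8 ALLOC][9-18 ALLOC][19-41 FREE]
Op 3: b = realloc(b, 1) -> b = 9; heap: [0-8 ALLOC][9-9 ALLOC][10-41 FREE]
Op 4: c = malloc(10) -> c = 10; heap: [0-8 ALLOC][9-9 ALLOC][10-19 ALLOC][20-41 FREE]
Op 5: b = realloc(b, 11) -> b = 20; heap: [0-8 ALLOC][9-9 FREE][10-19 ALLOC][20-30 ALLOC][31-41 FREE]
Free blocks: [1 11] total_free=12 largest=11 -> 100*(12-11)/12 = 100/12 ≈ 8.333 -> rounds to 8

Answer: 8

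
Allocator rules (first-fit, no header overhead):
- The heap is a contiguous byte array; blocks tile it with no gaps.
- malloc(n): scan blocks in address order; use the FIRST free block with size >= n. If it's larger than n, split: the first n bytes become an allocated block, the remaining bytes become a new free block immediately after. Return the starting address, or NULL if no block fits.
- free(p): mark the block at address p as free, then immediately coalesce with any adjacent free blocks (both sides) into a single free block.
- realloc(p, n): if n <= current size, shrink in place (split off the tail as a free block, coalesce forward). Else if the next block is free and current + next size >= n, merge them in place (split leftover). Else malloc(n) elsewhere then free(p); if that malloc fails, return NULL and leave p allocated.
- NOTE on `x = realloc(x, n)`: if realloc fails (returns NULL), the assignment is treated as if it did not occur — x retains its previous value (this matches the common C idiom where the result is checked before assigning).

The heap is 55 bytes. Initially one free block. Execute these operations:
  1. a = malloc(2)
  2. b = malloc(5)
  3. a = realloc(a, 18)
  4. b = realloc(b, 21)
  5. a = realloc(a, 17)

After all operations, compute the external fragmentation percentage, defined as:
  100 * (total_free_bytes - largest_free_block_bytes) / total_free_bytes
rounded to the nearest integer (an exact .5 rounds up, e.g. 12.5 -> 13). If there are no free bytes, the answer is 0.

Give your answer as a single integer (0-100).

Op 1: a = malloc(2) -> a = 0; heap: [0-1 ALLOC][2-54 FREE]
Op 2: b = malloc(5) -> b = 2; heap: [0-1 ALLOC][2-6 ALLOC][7-54 FREE]
Op 3: a = realloc(a, 18) -> a = 7; heap: [0-1 FREE][2-6 ALLOC][7-24 ALLOC][25-54 FREE]
Op 4: b = realloc(b, 21) -> b = 25; heap: [0-6 FREE][7-24 ALLOC][25-45 ALLOC][46-54 FREE]
Op 5: a = realloc(a, 17) -> a = 7; heap: [0-6 FREE][7-23 ALLOC][24-24 FREE][25-45 ALLOC][46-54 FREE]
Free blocks: [7 1 9] total_free=17 largest=9 -> 100*(17-9)/17 = 800/17 ≈ 47.059 -> rounds to 47

Answer: 47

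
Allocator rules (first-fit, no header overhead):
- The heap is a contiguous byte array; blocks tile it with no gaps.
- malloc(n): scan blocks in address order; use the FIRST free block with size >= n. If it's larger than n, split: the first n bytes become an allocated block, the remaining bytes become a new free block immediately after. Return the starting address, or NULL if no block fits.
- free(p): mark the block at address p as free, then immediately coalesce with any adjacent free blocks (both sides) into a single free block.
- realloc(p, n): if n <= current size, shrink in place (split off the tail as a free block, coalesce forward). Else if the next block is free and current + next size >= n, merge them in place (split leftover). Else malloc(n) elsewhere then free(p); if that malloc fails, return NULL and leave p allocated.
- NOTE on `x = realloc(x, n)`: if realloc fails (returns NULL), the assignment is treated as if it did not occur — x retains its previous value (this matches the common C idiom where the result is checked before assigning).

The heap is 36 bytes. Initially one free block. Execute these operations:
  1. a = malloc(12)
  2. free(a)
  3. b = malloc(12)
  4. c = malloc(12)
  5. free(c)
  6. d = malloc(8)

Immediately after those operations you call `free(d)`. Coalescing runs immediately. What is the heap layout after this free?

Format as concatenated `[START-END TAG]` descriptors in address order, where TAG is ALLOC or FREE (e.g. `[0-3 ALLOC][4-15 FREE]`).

Op 1: a = malloc(12) -> a = 0; heap: [0-11 ALLOC][12-35 FREE]
Op 2: free(a) -> (freed a); heap: [0-35 FREE]
Op 3: b = malloc(12) -> b = 0; heap: [0-11 ALLOC][12-35 FREE]
Op 4: c = malloc(12) -> c = 12; heap: [0-11 ALLOC][12-23 ALLOC][24-35 FREE]
Op 5: free(c) -> (freed c); heap: [0-11 ALLOC][12-35 FREE]
Op 6: d = malloc(8) -> d = 12; heap: [0-11 ALLOC][12-19 ALLOC][20-35 FREE]
free(d): d = 12 -> block [12-19 ALLOC]; mark free, coalesce with adjacent free neighbors -> [0-11 ALLOC][12-35 FREE]

Answer: [0-11 ALLOC][12-35 FREE]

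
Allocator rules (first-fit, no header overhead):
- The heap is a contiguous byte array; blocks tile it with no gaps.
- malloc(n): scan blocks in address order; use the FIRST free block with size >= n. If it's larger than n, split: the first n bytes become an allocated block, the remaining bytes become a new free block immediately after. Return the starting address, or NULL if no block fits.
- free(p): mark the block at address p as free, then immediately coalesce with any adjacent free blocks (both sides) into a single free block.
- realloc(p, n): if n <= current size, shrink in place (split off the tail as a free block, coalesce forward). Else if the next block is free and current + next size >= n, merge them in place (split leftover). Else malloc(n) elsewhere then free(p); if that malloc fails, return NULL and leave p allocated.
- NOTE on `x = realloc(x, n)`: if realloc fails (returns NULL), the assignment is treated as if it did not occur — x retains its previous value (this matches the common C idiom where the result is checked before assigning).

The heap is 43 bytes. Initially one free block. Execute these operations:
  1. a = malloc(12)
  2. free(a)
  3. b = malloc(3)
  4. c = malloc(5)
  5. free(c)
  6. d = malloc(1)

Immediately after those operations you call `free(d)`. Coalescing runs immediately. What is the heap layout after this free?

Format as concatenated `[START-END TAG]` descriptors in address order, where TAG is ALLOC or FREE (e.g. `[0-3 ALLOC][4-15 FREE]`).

Op 1: a = malloc(12) -> a = 0; heap: [0-11 ALLOC][12-42 FREE]
Op 2: free(a) -> (freed a); heap: [0-42 FREE]
Op 3: b = malloc(3) -> b = 0; heap: [0-2 ALLOC][3-42 FREE]
Op 4: c = malloc(5) -> c = 3; heap: [0-2 ALLOC][3-7 ALLOC][8-42 FREE]
Op 5: free(c) -> (freed c); heap: [0-2 ALLOC][3-42 FREE]
Op 6: d = malloc(1) -> d = 3; heap: [0-2 ALLOC][3-3 ALLOC][4-42 FREE]
free(d): d = 3 -> block [3-3 ALLOC]; mark free, coalesce with adjacent free neighbors -> [0-2 ALLOC][3-42 FREE]

Answer: [0-2 ALLOC][3-42 FREE]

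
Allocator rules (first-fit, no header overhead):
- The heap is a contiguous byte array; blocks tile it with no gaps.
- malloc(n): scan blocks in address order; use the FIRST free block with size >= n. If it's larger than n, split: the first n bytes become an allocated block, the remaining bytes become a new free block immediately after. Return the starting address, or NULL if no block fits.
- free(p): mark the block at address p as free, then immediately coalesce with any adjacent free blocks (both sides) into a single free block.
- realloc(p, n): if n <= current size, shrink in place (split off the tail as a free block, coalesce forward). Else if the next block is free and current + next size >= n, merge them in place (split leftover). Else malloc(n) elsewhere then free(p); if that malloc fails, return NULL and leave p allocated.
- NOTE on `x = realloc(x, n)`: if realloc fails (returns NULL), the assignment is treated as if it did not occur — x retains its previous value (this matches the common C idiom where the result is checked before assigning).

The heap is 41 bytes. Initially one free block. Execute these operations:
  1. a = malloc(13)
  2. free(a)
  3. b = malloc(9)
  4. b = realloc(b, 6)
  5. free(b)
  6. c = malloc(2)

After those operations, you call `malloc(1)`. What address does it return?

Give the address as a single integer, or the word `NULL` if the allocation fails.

Op 1: a = malloc(13) -> a = 0; heap: [0-12 ALLOC][13-40 FREE]
Op 2: free(a) -> (freed a); heap: [0-40 FREE]
Op 3: b = malloc(9) -> b = 0; heap: [0-8 ALLOC][9-40 FREE]
Op 4: b = realloc(b, 6) -> b = 0; heap: [0-5 ALLOC][6-40 FREE]
Op 5: free(b) -> (freed b); heap: [0-40 FREE]
Op 6: c = malloc(2) -> c = 0; heap: [0-1 ALLOC][2-40 FREE]
malloc(1): first-fit scan over [0-1 ALLOC][2-40 FREE] -> 2

Answer: 2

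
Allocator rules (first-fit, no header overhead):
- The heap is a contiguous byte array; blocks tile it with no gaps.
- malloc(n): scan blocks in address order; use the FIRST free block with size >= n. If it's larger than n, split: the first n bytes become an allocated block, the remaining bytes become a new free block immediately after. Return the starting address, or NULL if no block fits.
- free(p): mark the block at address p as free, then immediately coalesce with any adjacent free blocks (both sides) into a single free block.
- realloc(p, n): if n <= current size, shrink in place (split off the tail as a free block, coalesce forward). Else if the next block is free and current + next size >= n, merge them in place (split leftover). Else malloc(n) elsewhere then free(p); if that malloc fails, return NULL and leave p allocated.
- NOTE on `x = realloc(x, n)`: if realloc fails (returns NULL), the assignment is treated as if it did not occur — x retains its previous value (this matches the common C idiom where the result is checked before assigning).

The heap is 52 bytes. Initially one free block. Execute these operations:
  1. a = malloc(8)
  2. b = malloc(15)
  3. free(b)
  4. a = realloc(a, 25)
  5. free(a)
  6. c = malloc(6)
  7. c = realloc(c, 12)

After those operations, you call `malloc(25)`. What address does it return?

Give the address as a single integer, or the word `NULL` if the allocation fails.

Op 1: a = malloc(8) -> a = 0; heap: [0-7 ALLOC][8-51 FREE]
Op 2: b = malloc(15) -> b = 8; heap: [0-7 ALLOC][8-22 ALLOC][23-51 FREE]
Op 3: free(b) -> (freed b); heap: [0-7 ALLOC][8-51 FREE]
Op 4: a = realloc(a, 25) -> a = 0; heap: [0-24 ALLOC][25-51 FREE]
Op 5: free(a) -> (freed a); heap: [0-51 FREE]
Op 6: c = malloc(6) -> c = 0; heap: [0-5 ALLOC][6-51 FREE]
Op 7: c = realloc(c, 12) -> c = 0; heap: [0-11 ALLOC][12-51 FREE]
malloc(25): first-fit scan over [0-11 ALLOC][12-51 FREE] -> 12

Answer: 12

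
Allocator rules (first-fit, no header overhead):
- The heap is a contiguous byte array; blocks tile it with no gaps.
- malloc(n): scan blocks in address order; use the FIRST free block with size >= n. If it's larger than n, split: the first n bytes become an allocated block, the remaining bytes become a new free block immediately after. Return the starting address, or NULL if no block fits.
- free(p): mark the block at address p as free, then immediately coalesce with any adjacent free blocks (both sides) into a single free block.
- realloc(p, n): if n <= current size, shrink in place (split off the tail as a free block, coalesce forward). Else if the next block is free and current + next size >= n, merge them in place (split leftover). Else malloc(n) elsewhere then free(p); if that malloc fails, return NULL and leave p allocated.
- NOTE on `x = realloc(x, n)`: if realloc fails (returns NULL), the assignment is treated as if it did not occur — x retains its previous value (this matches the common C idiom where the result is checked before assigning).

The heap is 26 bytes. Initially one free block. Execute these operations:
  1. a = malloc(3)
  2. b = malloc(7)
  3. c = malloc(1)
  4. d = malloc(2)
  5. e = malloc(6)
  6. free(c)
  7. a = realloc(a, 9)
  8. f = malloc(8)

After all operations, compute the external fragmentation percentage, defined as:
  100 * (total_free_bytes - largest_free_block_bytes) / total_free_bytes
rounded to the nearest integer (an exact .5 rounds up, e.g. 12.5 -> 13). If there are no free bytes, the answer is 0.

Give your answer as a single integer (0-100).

Answer: 13

Derivation:
Op 1: a = malloc(3) -> a = 0; heap: [0-2 ALLOC][3-25 FREE]
Op 2: b = malloc(7) -> b = 3; heap: [0-2 ALLOC][3-9 ALLOC][10-25 FREE]
Op 3: c = malloc(1) -> c = 10; heap: [0-2 ALLOC][3-9 ALLOC][10-10 ALLOC][11-25 FREE]
Op 4: d = malloc(2) -> d = 11; heap: [0-2 ALLOC][3-9 ALLOC][10-10 ALLOC][11-12 ALLOC][13-25 FREE]
Op 5: e = malloc(6) -> e = 13; heap: [0-2 ALLOC][3-9 ALLOC][10-10 ALLOC][11-12 ALLOC][13-18 ALLOC][19-25 FREE]
Op 6: free(c) -> (freed c); heap: [0-2 ALLOC][3-9 ALLOC][10-10 FREE][11-12 ALLOC][13-18 ALLOC][19-25 FREE]
Op 7: a = realloc(a, 9) -> NULL (a unchanged); heap: [0-2 ALLOC][3-9 ALLOC][10-10 FREE][11-12 ALLOC][13-18 ALLOC][19-25 FREE]
Op 8: f = malloc(8) -> f = NULL; heap: [0-2 ALLOC][3-9 ALLOC][10-10 FREE][11-12 ALLOC][13-18 ALLOC][19-25 FREE]
Free blocks: [1 7] total_free=8 largest=7 -> 100*(8-7)/8 = 100/8 = 12.5 -> rounds to 13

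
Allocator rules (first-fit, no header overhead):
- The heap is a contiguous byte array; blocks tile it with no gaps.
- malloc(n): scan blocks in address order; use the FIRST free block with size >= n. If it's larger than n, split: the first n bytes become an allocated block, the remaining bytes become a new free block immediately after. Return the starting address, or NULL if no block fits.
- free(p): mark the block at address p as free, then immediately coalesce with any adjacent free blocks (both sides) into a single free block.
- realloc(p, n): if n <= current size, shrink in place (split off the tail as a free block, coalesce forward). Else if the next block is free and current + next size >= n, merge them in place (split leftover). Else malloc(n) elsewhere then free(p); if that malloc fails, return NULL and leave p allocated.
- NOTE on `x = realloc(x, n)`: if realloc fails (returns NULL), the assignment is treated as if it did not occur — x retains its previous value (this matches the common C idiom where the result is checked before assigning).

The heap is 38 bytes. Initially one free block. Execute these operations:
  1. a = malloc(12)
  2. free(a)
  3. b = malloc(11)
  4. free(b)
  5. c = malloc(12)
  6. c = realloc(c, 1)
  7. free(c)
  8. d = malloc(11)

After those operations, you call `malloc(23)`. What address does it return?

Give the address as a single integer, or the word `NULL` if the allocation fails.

Answer: 11

Derivation:
Op 1: a = malloc(12) -> a = 0; heap: [0-11 ALLOC][12-37 FREE]
Op 2: free(a) -> (freed a); heap: [0-37 FREE]
Op 3: b = malloc(11) -> b = 0; heap: [0-10 ALLOC][11-37 FREE]
Op 4: free(b) -> (freed b); heap: [0-37 FREE]
Op 5: c = malloc(12) -> c = 0; heap: [0-11 ALLOC][12-37 FREE]
Op 6: c = realloc(c, 1) -> c = 0; heap: [0-0 ALLOC][1-37 FREE]
Op 7: free(c) -> (freed c); heap: [0-37 FREE]
Op 8: d = malloc(11) -> d = 0; heap: [0-10 ALLOC][11-37 FREE]
malloc(23): first-fit scan over [0-10 ALLOC][11-37 FREE] -> 11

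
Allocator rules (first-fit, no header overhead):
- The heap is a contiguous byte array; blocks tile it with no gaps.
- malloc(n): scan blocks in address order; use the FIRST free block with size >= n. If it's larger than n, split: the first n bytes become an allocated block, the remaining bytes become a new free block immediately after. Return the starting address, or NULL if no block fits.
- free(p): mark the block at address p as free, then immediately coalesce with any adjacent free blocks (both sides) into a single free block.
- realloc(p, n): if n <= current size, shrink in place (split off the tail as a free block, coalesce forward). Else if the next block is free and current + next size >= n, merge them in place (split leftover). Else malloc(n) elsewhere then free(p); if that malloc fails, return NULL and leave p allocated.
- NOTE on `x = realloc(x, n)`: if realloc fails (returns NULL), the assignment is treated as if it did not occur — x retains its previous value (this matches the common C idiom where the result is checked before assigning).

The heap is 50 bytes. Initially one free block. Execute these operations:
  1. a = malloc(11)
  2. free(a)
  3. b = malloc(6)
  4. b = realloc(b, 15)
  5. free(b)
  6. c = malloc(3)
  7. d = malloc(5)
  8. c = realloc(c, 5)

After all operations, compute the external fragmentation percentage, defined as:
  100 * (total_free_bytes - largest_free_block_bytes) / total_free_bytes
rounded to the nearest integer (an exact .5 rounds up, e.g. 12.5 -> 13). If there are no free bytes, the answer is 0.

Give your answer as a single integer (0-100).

Answer: 8

Derivation:
Op 1: a = malloc(11) -> a = 0; heap: [0-10 ALLOC][11-49 FREE]
Op 2: free(a) -> (freed a); heap: [0-49 FREE]
Op 3: b = malloc(6) -> b = 0; heap: [0-5 ALLOC][6-49 FREE]
Op 4: b = realloc(b, 15) -> b = 0; heap: [0-14 ALLOC][15-49 FREE]
Op 5: free(b) -> (freed b); heap: [0-49 FREE]
Op 6: c = malloc(3) -> c = 0; heap: [0-2 ALLOC][3-49 FREE]
Op 7: d = malloc(5) -> d = 3; heap: [0-2 ALLOC][3-7 ALLOC][8-49 FREE]
Op 8: c = realloc(c, 5) -> c = 8; heap: [0-2 FREE][3-7 ALLOC][8-12 ALLOC][13-49 FREE]
Free blocks: [3 37] total_free=40 largest=37 -> 100*(40-37)/40 = 300/40 = 7.5 -> rounds to 8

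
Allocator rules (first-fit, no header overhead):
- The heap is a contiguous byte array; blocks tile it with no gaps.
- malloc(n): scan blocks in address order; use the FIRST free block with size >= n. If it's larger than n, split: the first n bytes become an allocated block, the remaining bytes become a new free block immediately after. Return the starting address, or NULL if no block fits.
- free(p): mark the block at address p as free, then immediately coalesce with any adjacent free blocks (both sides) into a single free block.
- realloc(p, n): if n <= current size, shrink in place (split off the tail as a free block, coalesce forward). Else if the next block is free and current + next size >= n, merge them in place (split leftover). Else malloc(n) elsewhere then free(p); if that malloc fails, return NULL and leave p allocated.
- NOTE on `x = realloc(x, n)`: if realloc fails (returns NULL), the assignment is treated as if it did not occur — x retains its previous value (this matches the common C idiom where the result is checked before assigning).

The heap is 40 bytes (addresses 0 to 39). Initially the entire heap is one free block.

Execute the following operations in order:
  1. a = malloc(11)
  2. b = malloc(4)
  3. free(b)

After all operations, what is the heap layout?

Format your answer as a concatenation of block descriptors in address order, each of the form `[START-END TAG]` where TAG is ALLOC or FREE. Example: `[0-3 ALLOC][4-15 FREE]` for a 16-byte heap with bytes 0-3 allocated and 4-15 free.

Op 1: a = malloc(11) -> a = 0; heap: [0-10 ALLOC][11-39 FREE]
Op 2: b = malloc(4) -> b = 11; heap: [0-10 ALLOC][11-14 ALLOC][15-39 FREE]
Op 3: free(b) -> (freed b); heap: [0-10 ALLOC][11-39 FREE]

Answer: [0-10 ALLOC][11-39 FREE]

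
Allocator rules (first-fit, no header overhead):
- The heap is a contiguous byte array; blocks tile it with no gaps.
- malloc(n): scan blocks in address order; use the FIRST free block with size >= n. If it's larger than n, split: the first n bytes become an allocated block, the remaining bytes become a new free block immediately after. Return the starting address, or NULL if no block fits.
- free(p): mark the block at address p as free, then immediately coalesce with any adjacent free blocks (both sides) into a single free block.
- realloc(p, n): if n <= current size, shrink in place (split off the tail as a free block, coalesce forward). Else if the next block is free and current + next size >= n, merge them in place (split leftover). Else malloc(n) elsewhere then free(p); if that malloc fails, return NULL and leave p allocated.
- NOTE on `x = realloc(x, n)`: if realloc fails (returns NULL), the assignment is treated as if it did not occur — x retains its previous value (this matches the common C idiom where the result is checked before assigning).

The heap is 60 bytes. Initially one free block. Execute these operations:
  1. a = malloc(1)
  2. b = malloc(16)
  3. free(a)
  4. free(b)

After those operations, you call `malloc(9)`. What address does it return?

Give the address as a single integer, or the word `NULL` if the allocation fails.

Answer: 0

Derivation:
Op 1: a = malloc(1) -> a = 0; heap: [0-0 ALLOC][1-59 FREE]
Op 2: b = malloc(16) -> b = 1; heap: [0-0 ALLOC][1-16 ALLOC][17-59 FREE]
Op 3: free(a) -> (freed a); heap: [0-0 FREE][1-16 ALLOC][17-59 FREE]
Op 4: free(b) -> (freed b); heap: [0-59 FREE]
malloc(9): first-fit scan over [0-59 FREE] -> 0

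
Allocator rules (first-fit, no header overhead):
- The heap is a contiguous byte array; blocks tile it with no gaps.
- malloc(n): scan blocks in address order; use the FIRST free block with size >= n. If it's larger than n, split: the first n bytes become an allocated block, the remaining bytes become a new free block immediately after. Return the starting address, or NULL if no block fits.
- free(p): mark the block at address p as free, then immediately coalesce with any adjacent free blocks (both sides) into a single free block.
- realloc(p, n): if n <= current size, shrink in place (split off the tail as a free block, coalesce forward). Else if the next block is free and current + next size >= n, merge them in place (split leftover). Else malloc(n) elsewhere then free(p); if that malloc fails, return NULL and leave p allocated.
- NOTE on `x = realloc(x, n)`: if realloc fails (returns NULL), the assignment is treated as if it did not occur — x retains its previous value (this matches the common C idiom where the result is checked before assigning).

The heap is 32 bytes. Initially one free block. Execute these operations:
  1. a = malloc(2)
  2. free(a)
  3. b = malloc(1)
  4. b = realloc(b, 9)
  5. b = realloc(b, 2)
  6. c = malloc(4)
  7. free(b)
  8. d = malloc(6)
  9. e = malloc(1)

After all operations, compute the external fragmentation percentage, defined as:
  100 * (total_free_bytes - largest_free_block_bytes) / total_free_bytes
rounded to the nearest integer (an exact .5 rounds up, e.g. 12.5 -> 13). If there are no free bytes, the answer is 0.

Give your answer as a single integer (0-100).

Answer: 5

Derivation:
Op 1: a = malloc(2) -> a = 0; heap: [0-1 ALLOC][2-31 FREE]
Op 2: free(a) -> (freed a); heap: [0-31 FREE]
Op 3: b = malloc(1) -> b = 0; heap: [0-0 ALLOC][1-31 FREE]
Op 4: b = realloc(b, 9) -> b = 0; heap: [0-8 ALLOC][9-31 FREE]
Op 5: b = realloc(b, 2) -> b = 0; heap: [0-1 ALLOC][2-31 FREE]
Op 6: c = malloc(4) -> c = 2; heap: [0-1 ALLOC][2-5 ALLOC][6-31 FREE]
Op 7: free(b) -> (freed b); heap: [0-1 FREE][2-5 ALLOC][6-31 FREE]
Op 8: d = malloc(6) -> d = 6; heap: [0-1 FREE][2-5 ALLOC][6-11 ALLOC][12-31 FREE]
Op 9: e = malloc(1) -> e = 0; heap: [0-0 ALLOC][1-1 FREE][2-5 ALLOC][6-11 ALLOC][12-31 FREE]
Free blocks: [1 20] total_free=21 largest=20 -> 100*(21-20)/21 = 100/21 ≈ 4.762 -> rounds to 5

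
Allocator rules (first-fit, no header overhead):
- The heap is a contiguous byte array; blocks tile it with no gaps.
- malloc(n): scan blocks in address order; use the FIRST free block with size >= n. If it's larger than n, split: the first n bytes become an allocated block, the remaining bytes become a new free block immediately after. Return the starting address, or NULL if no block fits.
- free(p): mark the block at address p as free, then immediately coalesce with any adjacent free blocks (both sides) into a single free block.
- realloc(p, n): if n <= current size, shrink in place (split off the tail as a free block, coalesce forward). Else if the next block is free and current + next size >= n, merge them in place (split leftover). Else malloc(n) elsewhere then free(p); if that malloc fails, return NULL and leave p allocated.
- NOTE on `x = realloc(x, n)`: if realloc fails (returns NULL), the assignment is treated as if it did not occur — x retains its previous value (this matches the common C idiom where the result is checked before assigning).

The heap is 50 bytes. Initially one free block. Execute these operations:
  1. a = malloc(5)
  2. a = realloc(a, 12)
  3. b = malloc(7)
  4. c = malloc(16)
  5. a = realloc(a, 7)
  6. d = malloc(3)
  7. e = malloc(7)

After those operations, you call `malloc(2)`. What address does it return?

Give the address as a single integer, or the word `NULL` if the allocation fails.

Answer: 10

Derivation:
Op 1: a = malloc(5) -> a = 0; heap: [0-4 ALLOC][5-49 FREE]
Op 2: a = realloc(a, 12) -> a = 0; heap: [0-11 ALLOC][12-49 FREE]
Op 3: b = malloc(7) -> b = 12; heap: [0-11 ALLOC][12-18 ALLOC][19-49 FREE]
Op 4: c = malloc(16) -> c = 19; heap: [0-11 ALLOC][12-18 ALLOC][19-34 ALLOC][35-49 FREE]
Op 5: a = realloc(a, 7) -> a = 0; heap: [0-6 ALLOC][7-11 FREE][12-18 ALLOC][19-34 ALLOC][35-49 FREE]
Op 6: d = malloc(3) -> d = 7; heap: [0-6 ALLOC][7-9 ALLOC][10-11 FREE][12-18 ALLOC][19-34 ALLOC][35-49 FREE]
Op 7: e = malloc(7) -> e = 35; heap: [0-6 ALLOC][7-9 ALLOC][10-11 FREE][12-18 ALLOC][19-34 ALLOC][35-41 ALLOC][42-49 FREE]
malloc(2): first-fit scan over [0-6 ALLOC][7-9 ALLOC][10-11 FREE][12-18 ALLOC][19-34 ALLOC][35-41 ALLOC][42-49 FREE] -> 10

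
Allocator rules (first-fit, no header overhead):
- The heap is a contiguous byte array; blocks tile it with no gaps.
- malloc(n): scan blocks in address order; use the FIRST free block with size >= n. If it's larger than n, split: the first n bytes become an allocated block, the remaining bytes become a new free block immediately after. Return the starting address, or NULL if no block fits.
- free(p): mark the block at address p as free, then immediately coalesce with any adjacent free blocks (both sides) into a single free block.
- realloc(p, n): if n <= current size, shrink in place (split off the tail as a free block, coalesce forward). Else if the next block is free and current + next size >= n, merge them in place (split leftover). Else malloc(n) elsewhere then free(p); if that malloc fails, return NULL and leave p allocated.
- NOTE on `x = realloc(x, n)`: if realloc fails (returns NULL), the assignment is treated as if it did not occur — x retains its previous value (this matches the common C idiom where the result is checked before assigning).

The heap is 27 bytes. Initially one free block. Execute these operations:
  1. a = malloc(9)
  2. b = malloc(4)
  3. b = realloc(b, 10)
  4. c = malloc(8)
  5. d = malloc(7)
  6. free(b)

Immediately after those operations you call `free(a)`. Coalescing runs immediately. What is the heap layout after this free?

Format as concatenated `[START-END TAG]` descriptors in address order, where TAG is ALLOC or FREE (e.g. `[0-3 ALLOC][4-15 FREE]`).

Answer: [0-18 FREE][19-26 ALLOC]

Derivation:
Op 1: a = malloc(9) -> a = 0; heap: [0-8 ALLOC][9-26 FREE]
Op 2: b = malloc(4) -> b = 9; heap: [0-8 ALLOC][9-12 ALLOC][13-26 FREE]
Op 3: b = realloc(b, 10) -> b = 9; heap: [0-8 ALLOC][9-18 ALLOC][19-26 FREE]
Op 4: c = malloc(8) -> c = 19; heap: [0-8 ALLOC][9-18 ALLOC][19-26 ALLOC]
Op 5: d = malloc(7) -> d = NULL; heap: [0-8 ALLOC][9-18 ALLOC][19-26 ALLOC]
Op 6: free(b) -> (freed b); heap: [0-8 ALLOC][9-18 FREE][19-26 ALLOC]
free(a): a = 0 -> block [0-8 ALLOC]; mark free, coalesce with adjacent free neighbors -> [0-18 FREE][19-26 ALLOC]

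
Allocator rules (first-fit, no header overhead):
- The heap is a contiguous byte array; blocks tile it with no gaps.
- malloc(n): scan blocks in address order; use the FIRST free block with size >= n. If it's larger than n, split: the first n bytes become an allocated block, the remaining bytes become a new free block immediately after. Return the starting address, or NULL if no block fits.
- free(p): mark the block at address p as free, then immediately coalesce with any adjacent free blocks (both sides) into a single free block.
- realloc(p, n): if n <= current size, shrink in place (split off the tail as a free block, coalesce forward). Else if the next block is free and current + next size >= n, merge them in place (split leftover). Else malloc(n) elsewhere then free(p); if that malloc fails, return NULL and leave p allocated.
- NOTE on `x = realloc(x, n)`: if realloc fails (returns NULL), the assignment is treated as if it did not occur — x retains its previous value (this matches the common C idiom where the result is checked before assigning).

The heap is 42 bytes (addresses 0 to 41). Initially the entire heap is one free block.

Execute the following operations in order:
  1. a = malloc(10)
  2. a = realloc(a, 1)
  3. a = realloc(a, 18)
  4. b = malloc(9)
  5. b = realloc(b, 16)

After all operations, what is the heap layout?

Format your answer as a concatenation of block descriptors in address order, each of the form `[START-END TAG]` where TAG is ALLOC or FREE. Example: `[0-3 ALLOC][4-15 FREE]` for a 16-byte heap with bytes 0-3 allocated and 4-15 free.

Answer: [0-17 ALLOC][18-33 ALLOC][34-41 FREE]

Derivation:
Op 1: a = malloc(10) -> a = 0; heap: [0-9 ALLOC][10-41 FREE]
Op 2: a = realloc(a, 1) -> a = 0; heap: [0-0 ALLOC][1-41 FREE]
Op 3: a = realloc(a, 18) -> a = 0; heap: [0-17 ALLOC][18-41 FREE]
Op 4: b = malloc(9) -> b = 18; heap: [0-17 ALLOC][18-26 ALLOC][27-41 FREE]
Op 5: b = realloc(b, 16) -> b = 18; heap: [0-17 ALLOC][18-33 ALLOC][34-41 FREE]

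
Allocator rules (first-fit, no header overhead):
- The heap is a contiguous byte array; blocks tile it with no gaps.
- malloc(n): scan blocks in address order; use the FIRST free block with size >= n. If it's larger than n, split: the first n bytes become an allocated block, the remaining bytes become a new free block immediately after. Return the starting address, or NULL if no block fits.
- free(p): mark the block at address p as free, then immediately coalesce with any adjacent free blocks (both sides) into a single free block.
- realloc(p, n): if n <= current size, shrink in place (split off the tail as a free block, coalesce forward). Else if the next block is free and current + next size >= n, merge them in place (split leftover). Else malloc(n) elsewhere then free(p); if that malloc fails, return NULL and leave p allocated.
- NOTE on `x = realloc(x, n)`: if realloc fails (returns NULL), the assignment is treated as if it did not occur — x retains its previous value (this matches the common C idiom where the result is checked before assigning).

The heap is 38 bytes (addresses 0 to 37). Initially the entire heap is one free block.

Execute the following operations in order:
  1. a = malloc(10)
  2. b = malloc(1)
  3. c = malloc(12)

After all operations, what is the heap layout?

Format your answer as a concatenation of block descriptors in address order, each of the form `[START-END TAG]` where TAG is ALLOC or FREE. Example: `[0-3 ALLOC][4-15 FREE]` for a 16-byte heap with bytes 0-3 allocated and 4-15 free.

Answer: [0-9 ALLOC][10-10 ALLOC][11-22 ALLOC][23-37 FREE]

Derivation:
Op 1: a = malloc(10) -> a = 0; heap: [0-9 ALLOC][10-37 FREE]
Op 2: b = malloc(1) -> b = 10; heap: [0-9 ALLOC][10-10 ALLOC][11-37 FREE]
Op 3: c = malloc(12) -> c = 11; heap: [0-9 ALLOC][10-10 ALLOC][11-22 ALLOC][23-37 FREE]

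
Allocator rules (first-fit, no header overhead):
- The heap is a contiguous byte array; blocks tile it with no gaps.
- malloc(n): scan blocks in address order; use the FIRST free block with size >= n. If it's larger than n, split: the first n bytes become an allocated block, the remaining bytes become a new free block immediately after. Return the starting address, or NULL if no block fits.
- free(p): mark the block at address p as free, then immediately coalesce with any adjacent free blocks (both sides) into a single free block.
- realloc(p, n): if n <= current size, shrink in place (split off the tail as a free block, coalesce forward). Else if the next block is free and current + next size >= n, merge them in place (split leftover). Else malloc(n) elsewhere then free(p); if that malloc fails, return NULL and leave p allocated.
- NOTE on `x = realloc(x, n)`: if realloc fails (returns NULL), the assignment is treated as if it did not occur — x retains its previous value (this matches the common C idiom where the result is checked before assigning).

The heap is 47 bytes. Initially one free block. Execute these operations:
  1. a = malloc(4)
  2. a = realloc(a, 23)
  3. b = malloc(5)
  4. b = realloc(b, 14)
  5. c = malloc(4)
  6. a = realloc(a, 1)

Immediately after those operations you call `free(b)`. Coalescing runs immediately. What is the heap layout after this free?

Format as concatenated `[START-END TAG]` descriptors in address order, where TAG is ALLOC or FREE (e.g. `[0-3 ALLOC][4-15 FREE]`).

Op 1: a = malloc(4) -> a = 0; heap: [0-3 ALLOC][4-46 FREE]
Op 2: a = realloc(a, 23) -> a = 0; heap: [0-22 ALLOC][23-46 FREE]
Op 3: b = malloc(5) -> b = 23; heap: [0-22 ALLOC][23-27 ALLOC][28-46 FREE]
Op 4: b = realloc(b, 14) -> b = 23; heap: [0-22 ALLOC][23-36 ALLOC][37-46 FREE]
Op 5: c = malloc(4) -> c = 37; heap: [0-22 ALLOC][23-36 ALLOC][37-40 ALLOC][41-46 FREE]
Op 6: a = realloc(a, 1) -> a = 0; heap: [0-0 ALLOC][1-22 FREE][23-36 ALLOC][37-40 ALLOC][41-46 FREE]
free(b): b = 23 -> block [23-36 ALLOC]; mark free, coalesce with adjacent free neighbors -> [0-0 ALLOC][1-36 FREE][37-40 ALLOC][41-46 FREE]

Answer: [0-0 ALLOC][1-36 FREE][37-40 ALLOC][41-46 FREE]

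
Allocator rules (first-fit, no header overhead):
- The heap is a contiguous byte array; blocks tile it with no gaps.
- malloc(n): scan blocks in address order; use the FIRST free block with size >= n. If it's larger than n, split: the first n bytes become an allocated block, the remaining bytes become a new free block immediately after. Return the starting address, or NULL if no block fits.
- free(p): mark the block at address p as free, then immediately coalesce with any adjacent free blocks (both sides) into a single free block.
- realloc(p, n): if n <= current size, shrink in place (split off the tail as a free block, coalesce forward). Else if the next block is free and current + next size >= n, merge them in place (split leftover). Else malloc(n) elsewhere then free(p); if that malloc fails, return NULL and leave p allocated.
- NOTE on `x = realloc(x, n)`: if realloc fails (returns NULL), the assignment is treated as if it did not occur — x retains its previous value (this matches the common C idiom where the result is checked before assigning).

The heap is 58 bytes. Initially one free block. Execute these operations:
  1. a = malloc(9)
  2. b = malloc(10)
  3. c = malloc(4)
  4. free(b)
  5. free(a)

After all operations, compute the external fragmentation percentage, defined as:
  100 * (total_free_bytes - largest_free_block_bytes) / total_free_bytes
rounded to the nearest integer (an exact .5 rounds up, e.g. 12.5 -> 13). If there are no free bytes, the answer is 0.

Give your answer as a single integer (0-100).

Answer: 35

Derivation:
Op 1: a = malloc(9) -> a = 0; heap: [0-8 ALLOC][9-57 FREE]
Op 2: b = malloc(10) -> b = 9; heap: [0-8 ALLOC][9-18 ALLOC][19-57 FREE]
Op 3: c = malloc(4) -> c = 19; heap: [0-8 ALLOC][9-18 ALLOC][19-22 ALLOC][23-57 FREE]
Op 4: free(b) -> (freed b); heap: [0-8 ALLOC][9-18 FREE][19-22 ALLOC][23-57 FREE]
Op 5: free(a) -> (freed a); heap: [0-18 FREE][19-22 ALLOC][23-57 FREE]
Free blocks: [19 35] total_free=54 largest=35 -> 100*(54-35)/54 = 1900/54 ≈ 35.185 -> rounds to 35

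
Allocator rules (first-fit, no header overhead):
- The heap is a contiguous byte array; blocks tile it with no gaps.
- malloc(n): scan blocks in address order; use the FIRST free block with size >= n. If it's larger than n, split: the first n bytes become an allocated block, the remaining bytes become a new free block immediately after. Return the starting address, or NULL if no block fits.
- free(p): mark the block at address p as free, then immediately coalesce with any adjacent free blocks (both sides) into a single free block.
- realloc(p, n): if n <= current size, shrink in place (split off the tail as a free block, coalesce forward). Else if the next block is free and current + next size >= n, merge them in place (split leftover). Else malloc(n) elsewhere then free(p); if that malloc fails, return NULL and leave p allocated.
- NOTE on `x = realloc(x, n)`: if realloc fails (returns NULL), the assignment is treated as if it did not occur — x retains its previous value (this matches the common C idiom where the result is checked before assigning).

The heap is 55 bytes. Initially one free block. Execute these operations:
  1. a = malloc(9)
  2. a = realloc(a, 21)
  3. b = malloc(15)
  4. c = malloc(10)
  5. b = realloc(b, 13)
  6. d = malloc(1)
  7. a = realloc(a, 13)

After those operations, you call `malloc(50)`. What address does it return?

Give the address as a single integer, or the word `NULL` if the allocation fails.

Op 1: a = malloc(9) -> a = 0; heap: [0-8 ALLOC][9-54 FREE]
Op 2: a = realloc(a, 21) -> a = 0; heap: [0-20 ALLOC][21-54 FREE]
Op 3: b = malloc(15) -> b = 21; heap: [0-20 ALLOC][21-35 ALLOC][36-54 FREE]
Op 4: c = malloc(10) -> c = 36; heap: [0-20 ALLOC][21-35 ALLOC][36-45 ALLOC][46-54 FREE]
Op 5: b = realloc(b, 13) -> b = 21; heap: [0-20 ALLOC][21-33 ALLOC][34-35 FREE][36-45 ALLOC][46-54 FREE]
Op 6: d = malloc(1) -> d = 34; heap: [0-20 ALLOC][21-33 ALLOC][34-34 ALLOC][35-35 FREE][36-45 ALLOC][46-54 FREE]
Op 7: a = realloc(a, 13) -> a = 0; heap: [0-12 ALLOC][13-20 FREE][21-33 ALLOC][34-34 ALLOC][35-35 FREE][36-45 ALLOC][46-54 FREE]
malloc(50): first-fit scan over [0-12 ALLOC][13-20 FREE][21-33 ALLOC][34-34 ALLOC][35-35 FREE][36-45 ALLOC][46-54 FREE] -> NULL

Answer: NULL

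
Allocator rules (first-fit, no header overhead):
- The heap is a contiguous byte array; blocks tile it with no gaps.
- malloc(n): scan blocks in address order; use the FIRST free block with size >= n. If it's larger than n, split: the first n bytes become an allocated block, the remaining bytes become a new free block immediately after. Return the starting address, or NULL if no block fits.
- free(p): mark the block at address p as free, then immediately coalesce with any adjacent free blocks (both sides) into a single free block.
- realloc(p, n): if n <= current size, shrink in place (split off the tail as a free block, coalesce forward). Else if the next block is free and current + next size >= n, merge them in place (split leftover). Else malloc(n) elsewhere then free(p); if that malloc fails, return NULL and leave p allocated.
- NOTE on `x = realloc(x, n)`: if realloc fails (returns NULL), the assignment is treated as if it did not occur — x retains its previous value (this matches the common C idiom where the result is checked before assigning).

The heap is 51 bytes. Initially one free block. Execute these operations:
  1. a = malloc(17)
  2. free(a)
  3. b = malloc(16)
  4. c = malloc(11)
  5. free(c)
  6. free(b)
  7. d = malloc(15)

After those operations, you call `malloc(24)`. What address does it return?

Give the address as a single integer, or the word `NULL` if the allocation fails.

Answer: 15

Derivation:
Op 1: a = malloc(17) -> a = 0; heap: [0-16 ALLOC][17-50 FREE]
Op 2: free(a) -> (freed a); heap: [0-50 FREE]
Op 3: b = malloc(16) -> b = 0; heap: [0-15 ALLOC][16-50 FREE]
Op 4: c = malloc(11) -> c = 16; heap: [0-15 ALLOC][16-26 ALLOC][27-50 FREE]
Op 5: free(c) -> (freed c); heap: [0-15 ALLOC][16-50 FREE]
Op 6: free(b) -> (freed b); heap: [0-50 FREE]
Op 7: d = malloc(15) -> d = 0; heap: [0-14 ALLOC][15-50 FREE]
malloc(24): first-fit scan over [0-14 ALLOC][15-50 FREE] -> 15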